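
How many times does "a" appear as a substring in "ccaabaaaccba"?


Searching for "a" in "ccaabaaaccba"
Scanning each position:
  Position 0: "c" => no
  Position 1: "c" => no
  Position 2: "a" => MATCH
  Position 3: "a" => MATCH
  Position 4: "b" => no
  Position 5: "a" => MATCH
  Position 6: "a" => MATCH
  Position 7: "a" => MATCH
  Position 8: "c" => no
  Position 9: "c" => no
  Position 10: "b" => no
  Position 11: "a" => MATCH
Total occurrences: 6

6


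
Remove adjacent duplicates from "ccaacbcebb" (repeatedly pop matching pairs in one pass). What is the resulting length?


Input: ccaacbcebb
Stack-based adjacent duplicate removal:
  Read 'c': push. Stack: c
  Read 'c': matches stack top 'c' => pop. Stack: (empty)
  Read 'a': push. Stack: a
  Read 'a': matches stack top 'a' => pop. Stack: (empty)
  Read 'c': push. Stack: c
  Read 'b': push. Stack: cb
  Read 'c': push. Stack: cbc
  Read 'e': push. Stack: cbce
  Read 'b': push. Stack: cbceb
  Read 'b': matches stack top 'b' => pop. Stack: cbce
Final stack: "cbce" (length 4)

4


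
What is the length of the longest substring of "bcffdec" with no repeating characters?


Input: "bcffdec"
Sliding window (track last position of each char):
  Position 0 ('b'): window [0,0] length 1 -- new best
  Position 1 ('c'): window [0,1] length 2 -- new best
  Position 2 ('f'): window [0,2] length 3 -- new best
  Position 3 ('f'): repeat (last at 2), move window start to 3
  Position 3 ('f'): window [3,3] length 1
  Position 4 ('d'): window [3,4] length 2
  Position 5 ('e'): window [3,5] length 3
  Position 6 ('c'): window [3,6] length 4 -- new best
Longest substring with no repeats: "fdec" with length 4

4


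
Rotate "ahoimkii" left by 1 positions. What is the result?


Input: "ahoimkii", rotate left by 1
First 1 characters: "a"
Remaining characters: "hoimkii"
Concatenate remaining + first: "hoimkii" + "a" = "hoimkiia"

hoimkiia


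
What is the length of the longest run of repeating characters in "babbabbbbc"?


Input: "babbabbbbc"
Scanning for longest run:
  Position 1 ('a'): new char, reset run to 1
  Position 2 ('b'): new char, reset run to 1
  Position 3 ('b'): continues run of 'b', length=2
  Position 4 ('a'): new char, reset run to 1
  Position 5 ('b'): new char, reset run to 1
  Position 6 ('b'): continues run of 'b', length=2
  Position 7 ('b'): continues run of 'b', length=3
  Position 8 ('b'): continues run of 'b', length=4
  Position 9 ('c'): new char, reset run to 1
Longest run: 'b' with length 4

4


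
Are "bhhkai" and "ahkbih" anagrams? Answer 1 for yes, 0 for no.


Strings: "bhhkai", "ahkbih"
Sorted first:  abhhik
Sorted second: abhhik
Sorted forms match => anagrams

1


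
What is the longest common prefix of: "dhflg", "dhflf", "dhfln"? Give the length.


Words: dhflg, dhflf, dhfln
  Position 0: all 'd' => match
  Position 1: all 'h' => match
  Position 2: all 'f' => match
  Position 3: all 'l' => match
  Position 4: ('g', 'f', 'n') => mismatch, stop
LCP = "dhfl" (length 4)

4


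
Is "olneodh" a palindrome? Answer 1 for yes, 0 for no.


Input: olneodh
Reversed: hdoenlo
  Compare pos 0 ('o') with pos 6 ('h'): MISMATCH
  Compare pos 1 ('l') with pos 5 ('d'): MISMATCH
  Compare pos 2 ('n') with pos 4 ('o'): MISMATCH
Result: not a palindrome

0


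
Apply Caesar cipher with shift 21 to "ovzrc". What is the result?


Caesar cipher: shift "ovzrc" by 21
  'o' (pos 14) + 21 = pos 9 = 'j'
  'v' (pos 21) + 21 = pos 16 = 'q'
  'z' (pos 25) + 21 = pos 20 = 'u'
  'r' (pos 17) + 21 = pos 12 = 'm'
  'c' (pos 2) + 21 = pos 23 = 'x'
Result: jqumx

jqumx


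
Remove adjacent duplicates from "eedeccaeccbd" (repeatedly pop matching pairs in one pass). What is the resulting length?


Input: eedeccaeccbd
Stack-based adjacent duplicate removal:
  Read 'e': push. Stack: e
  Read 'e': matches stack top 'e' => pop. Stack: (empty)
  Read 'd': push. Stack: d
  Read 'e': push. Stack: de
  Read 'c': push. Stack: dec
  Read 'c': matches stack top 'c' => pop. Stack: de
  Read 'a': push. Stack: dea
  Read 'e': push. Stack: deae
  Read 'c': push. Stack: deaec
  Read 'c': matches stack top 'c' => pop. Stack: deae
  Read 'b': push. Stack: deaeb
  Read 'd': push. Stack: deaebd
Final stack: "deaebd" (length 6)

6


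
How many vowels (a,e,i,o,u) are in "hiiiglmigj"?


Input: hiiiglmigj
Checking each character:
  'h' at position 0: consonant
  'i' at position 1: vowel (running total: 1)
  'i' at position 2: vowel (running total: 2)
  'i' at position 3: vowel (running total: 3)
  'g' at position 4: consonant
  'l' at position 5: consonant
  'm' at position 6: consonant
  'i' at position 7: vowel (running total: 4)
  'g' at position 8: consonant
  'j' at position 9: consonant
Total vowels: 4

4


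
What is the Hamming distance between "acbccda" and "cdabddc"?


Comparing "acbccda" and "cdabddc" position by position:
  Position 0: 'a' vs 'c' => differ
  Position 1: 'c' vs 'd' => differ
  Position 2: 'b' vs 'a' => differ
  Position 3: 'c' vs 'b' => differ
  Position 4: 'c' vs 'd' => differ
  Position 5: 'd' vs 'd' => same
  Position 6: 'a' vs 'c' => differ
Total differences (Hamming distance): 6

6


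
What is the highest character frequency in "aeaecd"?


Input: aeaecd
Character counts:
  'a': 2
  'c': 1
  'd': 1
  'e': 2
Maximum frequency: 2

2


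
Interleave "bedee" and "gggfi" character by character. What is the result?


Interleaving "bedee" and "gggfi":
  Position 0: 'b' from first, 'g' from second => "bg"
  Position 1: 'e' from first, 'g' from second => "eg"
  Position 2: 'd' from first, 'g' from second => "dg"
  Position 3: 'e' from first, 'f' from second => "ef"
  Position 4: 'e' from first, 'i' from second => "ei"
Result: bgegdgefei

bgegdgefei


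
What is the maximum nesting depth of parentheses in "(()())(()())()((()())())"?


Input: "(()())(()())()((()())())"
Tracking depth:
  Position 0 '(': depth becomes 1
  Position 1 '(': depth becomes 2
  Position 2 ')': depth becomes 1
  Position 3 '(': depth becomes 2
  Position 4 ')': depth becomes 1
  Position 5 ')': depth becomes 0
  Position 6 '(': depth becomes 1
  Position 7 '(': depth becomes 2
  Position 8 ')': depth becomes 1
  Position 9 '(': depth becomes 2
  Position 10 ')': depth becomes 1
  Position 11 ')': depth becomes 0
  Position 12 '(': depth becomes 1
  Position 13 ')': depth becomes 0
  Position 14 '(': depth becomes 1
  Position 15 '(': depth becomes 2
  Position 16 '(': depth becomes 3
  Position 17 ')': depth becomes 2
  Position 18 '(': depth becomes 3
  Position 19 ')': depth becomes 2
  Position 20 ')': depth becomes 1
  Position 21 '(': depth becomes 2
  Position 22 ')': depth becomes 1
  Position 23 ')': depth becomes 0
Maximum depth reached: 3

3


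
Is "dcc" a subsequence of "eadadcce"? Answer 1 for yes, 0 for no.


Check if "dcc" is a subsequence of "eadadcce"
Greedy scan:
  Position 0 ('e'): no match needed
  Position 1 ('a'): no match needed
  Position 2 ('d'): matches sub[0] = 'd'
  Position 3 ('a'): no match needed
  Position 4 ('d'): no match needed
  Position 5 ('c'): matches sub[1] = 'c'
  Position 6 ('c'): matches sub[2] = 'c'
  Position 7 ('e'): no match needed
All 3 characters matched => is a subsequence

1


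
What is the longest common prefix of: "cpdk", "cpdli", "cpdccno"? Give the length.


Words: cpdk, cpdli, cpdccno
  Position 0: all 'c' => match
  Position 1: all 'p' => match
  Position 2: all 'd' => match
  Position 3: ('k', 'l', 'c') => mismatch, stop
LCP = "cpd" (length 3)

3


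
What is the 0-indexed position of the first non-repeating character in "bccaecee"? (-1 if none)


Input: bccaecee
Character frequencies:
  'a': 1
  'b': 1
  'c': 3
  'e': 3
Scanning left to right for freq == 1:
  Position 0 ('b'): unique! => answer = 0

0


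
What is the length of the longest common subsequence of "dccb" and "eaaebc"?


LCS of "dccb" and "eaaebc"
DP table:
           e    a    a    e    b    c
      0    0    0    0    0    0    0
  d   0    0    0    0    0    0    0
  c   0    0    0    0    0    0    1
  c   0    0    0    0    0    0    1
  b   0    0    0    0    0    1    1
LCS length = dp[4][6] = 1

1


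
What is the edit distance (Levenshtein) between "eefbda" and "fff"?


Computing edit distance: "eefbda" -> "fff"
DP table:
           f    f    f
      0    1    2    3
  e   1    1    2    3
  e   2    2    2    3
  f   3    2    2    2
  b   4    3    3    3
  d   5    4    4    4
  a   6    5    5    5
Edit distance = dp[6][3] = 5

5


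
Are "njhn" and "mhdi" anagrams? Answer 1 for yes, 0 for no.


Strings: "njhn", "mhdi"
Sorted first:  hjnn
Sorted second: dhim
Differ at position 0: 'h' vs 'd' => not anagrams

0


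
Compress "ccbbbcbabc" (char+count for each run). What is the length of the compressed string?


Input: ccbbbcbabc
Runs:
  'c' x 2 => "c2"
  'b' x 3 => "b3"
  'c' x 1 => "c1"
  'b' x 1 => "b1"
  'a' x 1 => "a1"
  'b' x 1 => "b1"
  'c' x 1 => "c1"
Compressed: "c2b3c1b1a1b1c1"
Compressed length: 14

14


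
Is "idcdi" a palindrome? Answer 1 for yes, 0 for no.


Input: idcdi
Reversed: idcdi
  Compare pos 0 ('i') with pos 4 ('i'): match
  Compare pos 1 ('d') with pos 3 ('d'): match
Result: palindrome

1


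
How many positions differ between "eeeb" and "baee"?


Comparing "eeeb" and "baee" position by position:
  Position 0: 'e' vs 'b' => DIFFER
  Position 1: 'e' vs 'a' => DIFFER
  Position 2: 'e' vs 'e' => same
  Position 3: 'b' vs 'e' => DIFFER
Positions that differ: 3

3


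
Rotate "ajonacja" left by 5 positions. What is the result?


Input: "ajonacja", rotate left by 5
First 5 characters: "ajona"
Remaining characters: "cja"
Concatenate remaining + first: "cja" + "ajona" = "cjaajona"

cjaajona


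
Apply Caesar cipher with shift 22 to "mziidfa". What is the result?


Caesar cipher: shift "mziidfa" by 22
  'm' (pos 12) + 22 = pos 8 = 'i'
  'z' (pos 25) + 22 = pos 21 = 'v'
  'i' (pos 8) + 22 = pos 4 = 'e'
  'i' (pos 8) + 22 = pos 4 = 'e'
  'd' (pos 3) + 22 = pos 25 = 'z'
  'f' (pos 5) + 22 = pos 1 = 'b'
  'a' (pos 0) + 22 = pos 22 = 'w'
Result: iveezbw

iveezbw


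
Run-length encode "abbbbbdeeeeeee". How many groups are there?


Input: abbbbbdeeeeeee
Scanning for consecutive runs:
  Group 1: 'a' x 1 (positions 0-0)
  Group 2: 'b' x 5 (positions 1-5)
  Group 3: 'd' x 1 (positions 6-6)
  Group 4: 'e' x 7 (positions 7-13)
Total groups: 4

4


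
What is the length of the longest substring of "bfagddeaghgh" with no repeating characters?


Input: "bfagddeaghgh"
Sliding window (track last position of each char):
  Position 0 ('b'): window [0,0] length 1 -- new best
  Position 1 ('f'): window [0,1] length 2 -- new best
  Position 2 ('a'): window [0,2] length 3 -- new best
  Position 3 ('g'): window [0,3] length 4 -- new best
  Position 4 ('d'): window [0,4] length 5 -- new best
  Position 5 ('d'): repeat (last at 4), move window start to 5
  Position 5 ('d'): window [5,5] length 1
  Position 6 ('e'): window [5,6] length 2
  Position 7 ('a'): window [5,7] length 3
  Position 8 ('g'): window [5,8] length 4
  Position 9 ('h'): window [5,9] length 5
  Position 10 ('g'): repeat (last at 8), move window start to 9
  Position 10 ('g'): window [9,10] length 2
  Position 11 ('h'): repeat (last at 9), move window start to 10
  Position 11 ('h'): window [10,11] length 2
Longest substring with no repeats: "bfagd" with length 5

5


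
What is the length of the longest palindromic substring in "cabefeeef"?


Input: "cabefeeef"
Checking substrings for palindromes:
  [4:9] "feeef" (len 5) => palindrome
  [3:6] "efe" (len 3) => palindrome
  [5:8] "eee" (len 3) => palindrome
  [5:7] "ee" (len 2) => palindrome
  [6:8] "ee" (len 2) => palindrome
Longest palindromic substring: "feeef" with length 5

5


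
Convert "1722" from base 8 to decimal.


Input: "1722" in base 8
Positional expansion:
  Digit '1' (value 1) x 8^3 = 512
  Digit '7' (value 7) x 8^2 = 448
  Digit '2' (value 2) x 8^1 = 16
  Digit '2' (value 2) x 8^0 = 2
Sum = 978

978


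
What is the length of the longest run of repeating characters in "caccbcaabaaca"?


Input: "caccbcaabaaca"
Scanning for longest run:
  Position 1 ('a'): new char, reset run to 1
  Position 2 ('c'): new char, reset run to 1
  Position 3 ('c'): continues run of 'c', length=2
  Position 4 ('b'): new char, reset run to 1
  Position 5 ('c'): new char, reset run to 1
  Position 6 ('a'): new char, reset run to 1
  Position 7 ('a'): continues run of 'a', length=2
  Position 8 ('b'): new char, reset run to 1
  Position 9 ('a'): new char, reset run to 1
  Position 10 ('a'): continues run of 'a', length=2
  Position 11 ('c'): new char, reset run to 1
  Position 12 ('a'): new char, reset run to 1
Longest run: 'c' with length 2

2


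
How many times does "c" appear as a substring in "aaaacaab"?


Searching for "c" in "aaaacaab"
Scanning each position:
  Position 0: "a" => no
  Position 1: "a" => no
  Position 2: "a" => no
  Position 3: "a" => no
  Position 4: "c" => MATCH
  Position 5: "a" => no
  Position 6: "a" => no
  Position 7: "b" => no
Total occurrences: 1

1


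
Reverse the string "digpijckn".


Input: digpijckn
Reading characters right to left:
  Position 8: 'n'
  Position 7: 'k'
  Position 6: 'c'
  Position 5: 'j'
  Position 4: 'i'
  Position 3: 'p'
  Position 2: 'g'
  Position 1: 'i'
  Position 0: 'd'
Reversed: nkcjipgid

nkcjipgid


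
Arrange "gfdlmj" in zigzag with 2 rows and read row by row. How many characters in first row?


Zigzag "gfdlmj" into 2 rows:
Placing characters:
  'g' => row 0
  'f' => row 1
  'd' => row 0
  'l' => row 1
  'm' => row 0
  'j' => row 1
Rows:
  Row 0: "gdm"
  Row 1: "flj"
First row length: 3

3


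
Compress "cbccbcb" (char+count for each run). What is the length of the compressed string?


Input: cbccbcb
Runs:
  'c' x 1 => "c1"
  'b' x 1 => "b1"
  'c' x 2 => "c2"
  'b' x 1 => "b1"
  'c' x 1 => "c1"
  'b' x 1 => "b1"
Compressed: "c1b1c2b1c1b1"
Compressed length: 12

12


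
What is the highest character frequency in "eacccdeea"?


Input: eacccdeea
Character counts:
  'a': 2
  'c': 3
  'd': 1
  'e': 3
Maximum frequency: 3

3


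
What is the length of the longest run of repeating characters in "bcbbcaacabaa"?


Input: "bcbbcaacabaa"
Scanning for longest run:
  Position 1 ('c'): new char, reset run to 1
  Position 2 ('b'): new char, reset run to 1
  Position 3 ('b'): continues run of 'b', length=2
  Position 4 ('c'): new char, reset run to 1
  Position 5 ('a'): new char, reset run to 1
  Position 6 ('a'): continues run of 'a', length=2
  Position 7 ('c'): new char, reset run to 1
  Position 8 ('a'): new char, reset run to 1
  Position 9 ('b'): new char, reset run to 1
  Position 10 ('a'): new char, reset run to 1
  Position 11 ('a'): continues run of 'a', length=2
Longest run: 'b' with length 2

2


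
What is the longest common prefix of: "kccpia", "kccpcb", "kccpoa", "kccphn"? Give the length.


Words: kccpia, kccpcb, kccpoa, kccphn
  Position 0: all 'k' => match
  Position 1: all 'c' => match
  Position 2: all 'c' => match
  Position 3: all 'p' => match
  Position 4: ('i', 'c', 'o', 'h') => mismatch, stop
LCP = "kccp" (length 4)

4


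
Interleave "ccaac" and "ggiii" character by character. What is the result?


Interleaving "ccaac" and "ggiii":
  Position 0: 'c' from first, 'g' from second => "cg"
  Position 1: 'c' from first, 'g' from second => "cg"
  Position 2: 'a' from first, 'i' from second => "ai"
  Position 3: 'a' from first, 'i' from second => "ai"
  Position 4: 'c' from first, 'i' from second => "ci"
Result: cgcgaiaici

cgcgaiaici


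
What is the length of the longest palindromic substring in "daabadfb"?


Input: "daabadfb"
Checking substrings for palindromes:
  [2:5] "aba" (len 3) => palindrome
  [1:3] "aa" (len 2) => palindrome
Longest palindromic substring: "aba" with length 3

3


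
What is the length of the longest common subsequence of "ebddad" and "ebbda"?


LCS of "ebddad" and "ebbda"
DP table:
           e    b    b    d    a
      0    0    0    0    0    0
  e   0    1    1    1    1    1
  b   0    1    2    2    2    2
  d   0    1    2    2    3    3
  d   0    1    2    2    3    3
  a   0    1    2    2    3    4
  d   0    1    2    2    3    4
LCS length = dp[6][5] = 4

4


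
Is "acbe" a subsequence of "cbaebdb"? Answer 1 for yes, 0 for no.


Check if "acbe" is a subsequence of "cbaebdb"
Greedy scan:
  Position 0 ('c'): no match needed
  Position 1 ('b'): no match needed
  Position 2 ('a'): matches sub[0] = 'a'
  Position 3 ('e'): no match needed
  Position 4 ('b'): no match needed
  Position 5 ('d'): no match needed
  Position 6 ('b'): no match needed
Only matched 1/4 characters => not a subsequence

0


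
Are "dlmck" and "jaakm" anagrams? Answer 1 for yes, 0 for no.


Strings: "dlmck", "jaakm"
Sorted first:  cdklm
Sorted second: aajkm
Differ at position 0: 'c' vs 'a' => not anagrams

0


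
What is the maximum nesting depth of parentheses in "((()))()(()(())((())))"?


Input: "((()))()(()(())((())))"
Tracking depth:
  Position 0 '(': depth becomes 1
  Position 1 '(': depth becomes 2
  Position 2 '(': depth becomes 3
  Position 3 ')': depth becomes 2
  Position 4 ')': depth becomes 1
  Position 5 ')': depth becomes 0
  Position 6 '(': depth becomes 1
  Position 7 ')': depth becomes 0
  Position 8 '(': depth becomes 1
  Position 9 '(': depth becomes 2
  Position 10 ')': depth becomes 1
  Position 11 '(': depth becomes 2
  Position 12 '(': depth becomes 3
  Position 13 ')': depth becomes 2
  Position 14 ')': depth becomes 1
  Position 15 '(': depth becomes 2
  Position 16 '(': depth becomes 3
  Position 17 '(': depth becomes 4
  Position 18 ')': depth becomes 3
  Position 19 ')': depth becomes 2
  Position 20 ')': depth becomes 1
  Position 21 ')': depth becomes 0
Maximum depth reached: 4

4


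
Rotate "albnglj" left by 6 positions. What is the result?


Input: "albnglj", rotate left by 6
First 6 characters: "albngl"
Remaining characters: "j"
Concatenate remaining + first: "j" + "albngl" = "jalbngl"

jalbngl


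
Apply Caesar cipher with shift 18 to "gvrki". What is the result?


Caesar cipher: shift "gvrki" by 18
  'g' (pos 6) + 18 = pos 24 = 'y'
  'v' (pos 21) + 18 = pos 13 = 'n'
  'r' (pos 17) + 18 = pos 9 = 'j'
  'k' (pos 10) + 18 = pos 2 = 'c'
  'i' (pos 8) + 18 = pos 0 = 'a'
Result: ynjca

ynjca


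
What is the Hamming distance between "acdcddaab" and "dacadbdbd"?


Comparing "acdcddaab" and "dacadbdbd" position by position:
  Position 0: 'a' vs 'd' => differ
  Position 1: 'c' vs 'a' => differ
  Position 2: 'd' vs 'c' => differ
  Position 3: 'c' vs 'a' => differ
  Position 4: 'd' vs 'd' => same
  Position 5: 'd' vs 'b' => differ
  Position 6: 'a' vs 'd' => differ
  Position 7: 'a' vs 'b' => differ
  Position 8: 'b' vs 'd' => differ
Total differences (Hamming distance): 8

8


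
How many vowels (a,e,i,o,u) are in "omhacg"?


Input: omhacg
Checking each character:
  'o' at position 0: vowel (running total: 1)
  'm' at position 1: consonant
  'h' at position 2: consonant
  'a' at position 3: vowel (running total: 2)
  'c' at position 4: consonant
  'g' at position 5: consonant
Total vowels: 2

2


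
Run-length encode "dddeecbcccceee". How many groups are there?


Input: dddeecbcccceee
Scanning for consecutive runs:
  Group 1: 'd' x 3 (positions 0-2)
  Group 2: 'e' x 2 (positions 3-4)
  Group 3: 'c' x 1 (positions 5-5)
  Group 4: 'b' x 1 (positions 6-6)
  Group 5: 'c' x 4 (positions 7-10)
  Group 6: 'e' x 3 (positions 11-13)
Total groups: 6

6


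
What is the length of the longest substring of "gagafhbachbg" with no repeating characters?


Input: "gagafhbachbg"
Sliding window (track last position of each char):
  Position 0 ('g'): window [0,0] length 1 -- new best
  Position 1 ('a'): window [0,1] length 2 -- new best
  Position 2 ('g'): repeat (last at 0), move window start to 1
  Position 2 ('g'): window [1,2] length 2
  Position 3 ('a'): repeat (last at 1), move window start to 2
  Position 3 ('a'): window [2,3] length 2
  Position 4 ('f'): window [2,4] length 3 -- new best
  Position 5 ('h'): window [2,5] length 4 -- new best
  Position 6 ('b'): window [2,6] length 5 -- new best
  Position 7 ('a'): repeat (last at 3), move window start to 4
  Position 7 ('a'): window [4,7] length 4
  Position 8 ('c'): window [4,8] length 5
  Position 9 ('h'): repeat (last at 5), move window start to 6
  Position 9 ('h'): window [6,9] length 4
  Position 10 ('b'): repeat (last at 6), move window start to 7
  Position 10 ('b'): window [7,10] length 4
  Position 11 ('g'): window [7,11] length 5
Longest substring with no repeats: "gafhb" with length 5

5


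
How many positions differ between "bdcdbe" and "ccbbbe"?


Comparing "bdcdbe" and "ccbbbe" position by position:
  Position 0: 'b' vs 'c' => DIFFER
  Position 1: 'd' vs 'c' => DIFFER
  Position 2: 'c' vs 'b' => DIFFER
  Position 3: 'd' vs 'b' => DIFFER
  Position 4: 'b' vs 'b' => same
  Position 5: 'e' vs 'e' => same
Positions that differ: 4

4


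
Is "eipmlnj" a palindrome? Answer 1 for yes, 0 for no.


Input: eipmlnj
Reversed: jnlmpie
  Compare pos 0 ('e') with pos 6 ('j'): MISMATCH
  Compare pos 1 ('i') with pos 5 ('n'): MISMATCH
  Compare pos 2 ('p') with pos 4 ('l'): MISMATCH
Result: not a palindrome

0


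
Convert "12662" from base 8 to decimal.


Input: "12662" in base 8
Positional expansion:
  Digit '1' (value 1) x 8^4 = 4096
  Digit '2' (value 2) x 8^3 = 1024
  Digit '6' (value 6) x 8^2 = 384
  Digit '6' (value 6) x 8^1 = 48
  Digit '2' (value 2) x 8^0 = 2
Sum = 5554

5554


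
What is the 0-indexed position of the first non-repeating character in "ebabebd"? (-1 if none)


Input: ebabebd
Character frequencies:
  'a': 1
  'b': 3
  'd': 1
  'e': 2
Scanning left to right for freq == 1:
  Position 0 ('e'): freq=2, skip
  Position 1 ('b'): freq=3, skip
  Position 2 ('a'): unique! => answer = 2

2


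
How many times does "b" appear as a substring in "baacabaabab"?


Searching for "b" in "baacabaabab"
Scanning each position:
  Position 0: "b" => MATCH
  Position 1: "a" => no
  Position 2: "a" => no
  Position 3: "c" => no
  Position 4: "a" => no
  Position 5: "b" => MATCH
  Position 6: "a" => no
  Position 7: "a" => no
  Position 8: "b" => MATCH
  Position 9: "a" => no
  Position 10: "b" => MATCH
Total occurrences: 4

4


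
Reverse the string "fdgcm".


Input: fdgcm
Reading characters right to left:
  Position 4: 'm'
  Position 3: 'c'
  Position 2: 'g'
  Position 1: 'd'
  Position 0: 'f'
Reversed: mcgdf

mcgdf


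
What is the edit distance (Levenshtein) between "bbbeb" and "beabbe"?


Computing edit distance: "bbbeb" -> "beabbe"
DP table:
           b    e    a    b    b    e
      0    1    2    3    4    5    6
  b   1    0    1    2    3    4    5
  b   2    1    1    2    2    3    4
  b   3    2    2    2    2    2    3
  e   4    3    2    3    3    3    2
  b   5    4    3    3    3    3    3
Edit distance = dp[5][6] = 3

3


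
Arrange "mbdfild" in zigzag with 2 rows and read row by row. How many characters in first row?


Zigzag "mbdfild" into 2 rows:
Placing characters:
  'm' => row 0
  'b' => row 1
  'd' => row 0
  'f' => row 1
  'i' => row 0
  'l' => row 1
  'd' => row 0
Rows:
  Row 0: "mdid"
  Row 1: "bfl"
First row length: 4

4


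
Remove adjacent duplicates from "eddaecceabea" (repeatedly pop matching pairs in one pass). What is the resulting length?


Input: eddaecceabea
Stack-based adjacent duplicate removal:
  Read 'e': push. Stack: e
  Read 'd': push. Stack: ed
  Read 'd': matches stack top 'd' => pop. Stack: e
  Read 'a': push. Stack: ea
  Read 'e': push. Stack: eae
  Read 'c': push. Stack: eaec
  Read 'c': matches stack top 'c' => pop. Stack: eae
  Read 'e': matches stack top 'e' => pop. Stack: ea
  Read 'a': matches stack top 'a' => pop. Stack: e
  Read 'b': push. Stack: eb
  Read 'e': push. Stack: ebe
  Read 'a': push. Stack: ebea
Final stack: "ebea" (length 4)

4


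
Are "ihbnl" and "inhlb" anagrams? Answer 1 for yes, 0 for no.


Strings: "ihbnl", "inhlb"
Sorted first:  bhiln
Sorted second: bhiln
Sorted forms match => anagrams

1


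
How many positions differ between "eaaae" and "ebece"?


Comparing "eaaae" and "ebece" position by position:
  Position 0: 'e' vs 'e' => same
  Position 1: 'a' vs 'b' => DIFFER
  Position 2: 'a' vs 'e' => DIFFER
  Position 3: 'a' vs 'c' => DIFFER
  Position 4: 'e' vs 'e' => same
Positions that differ: 3

3


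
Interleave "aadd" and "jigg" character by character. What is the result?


Interleaving "aadd" and "jigg":
  Position 0: 'a' from first, 'j' from second => "aj"
  Position 1: 'a' from first, 'i' from second => "ai"
  Position 2: 'd' from first, 'g' from second => "dg"
  Position 3: 'd' from first, 'g' from second => "dg"
Result: ajaidgdg

ajaidgdg


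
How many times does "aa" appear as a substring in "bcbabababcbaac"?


Searching for "aa" in "bcbabababcbaac"
Scanning each position:
  Position 0: "bc" => no
  Position 1: "cb" => no
  Position 2: "ba" => no
  Position 3: "ab" => no
  Position 4: "ba" => no
  Position 5: "ab" => no
  Position 6: "ba" => no
  Position 7: "ab" => no
  Position 8: "bc" => no
  Position 9: "cb" => no
  Position 10: "ba" => no
  Position 11: "aa" => MATCH
  Position 12: "ac" => no
Total occurrences: 1

1


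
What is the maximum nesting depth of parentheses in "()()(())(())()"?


Input: "()()(())(())()"
Tracking depth:
  Position 0 '(': depth becomes 1
  Position 1 ')': depth becomes 0
  Position 2 '(': depth becomes 1
  Position 3 ')': depth becomes 0
  Position 4 '(': depth becomes 1
  Position 5 '(': depth becomes 2
  Position 6 ')': depth becomes 1
  Position 7 ')': depth becomes 0
  Position 8 '(': depth becomes 1
  Position 9 '(': depth becomes 2
  Position 10 ')': depth becomes 1
  Position 11 ')': depth becomes 0
  Position 12 '(': depth becomes 1
  Position 13 ')': depth becomes 0
Maximum depth reached: 2

2


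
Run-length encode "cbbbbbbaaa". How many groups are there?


Input: cbbbbbbaaa
Scanning for consecutive runs:
  Group 1: 'c' x 1 (positions 0-0)
  Group 2: 'b' x 6 (positions 1-6)
  Group 3: 'a' x 3 (positions 7-9)
Total groups: 3

3


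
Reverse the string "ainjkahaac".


Input: ainjkahaac
Reading characters right to left:
  Position 9: 'c'
  Position 8: 'a'
  Position 7: 'a'
  Position 6: 'h'
  Position 5: 'a'
  Position 4: 'k'
  Position 3: 'j'
  Position 2: 'n'
  Position 1: 'i'
  Position 0: 'a'
Reversed: caahakjnia

caahakjnia


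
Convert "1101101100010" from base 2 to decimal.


Input: "1101101100010" in base 2
Positional expansion:
  Digit '1' (value 1) x 2^12 = 4096
  Digit '1' (value 1) x 2^11 = 2048
  Digit '0' (value 0) x 2^10 = 0
  Digit '1' (value 1) x 2^9 = 512
  Digit '1' (value 1) x 2^8 = 256
  Digit '0' (value 0) x 2^7 = 0
  Digit '1' (value 1) x 2^6 = 64
  Digit '1' (value 1) x 2^5 = 32
  Digit '0' (value 0) x 2^4 = 0
  Digit '0' (value 0) x 2^3 = 0
  Digit '0' (value 0) x 2^2 = 0
  Digit '1' (value 1) x 2^1 = 2
  Digit '0' (value 0) x 2^0 = 0
Sum = 7010

7010


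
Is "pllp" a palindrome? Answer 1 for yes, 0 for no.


Input: pllp
Reversed: pllp
  Compare pos 0 ('p') with pos 3 ('p'): match
  Compare pos 1 ('l') with pos 2 ('l'): match
Result: palindrome

1


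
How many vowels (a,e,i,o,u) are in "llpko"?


Input: llpko
Checking each character:
  'l' at position 0: consonant
  'l' at position 1: consonant
  'p' at position 2: consonant
  'k' at position 3: consonant
  'o' at position 4: vowel (running total: 1)
Total vowels: 1

1


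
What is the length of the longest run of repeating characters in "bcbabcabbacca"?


Input: "bcbabcabbacca"
Scanning for longest run:
  Position 1 ('c'): new char, reset run to 1
  Position 2 ('b'): new char, reset run to 1
  Position 3 ('a'): new char, reset run to 1
  Position 4 ('b'): new char, reset run to 1
  Position 5 ('c'): new char, reset run to 1
  Position 6 ('a'): new char, reset run to 1
  Position 7 ('b'): new char, reset run to 1
  Position 8 ('b'): continues run of 'b', length=2
  Position 9 ('a'): new char, reset run to 1
  Position 10 ('c'): new char, reset run to 1
  Position 11 ('c'): continues run of 'c', length=2
  Position 12 ('a'): new char, reset run to 1
Longest run: 'b' with length 2

2


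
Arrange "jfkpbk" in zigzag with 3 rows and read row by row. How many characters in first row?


Zigzag "jfkpbk" into 3 rows:
Placing characters:
  'j' => row 0
  'f' => row 1
  'k' => row 2
  'p' => row 1
  'b' => row 0
  'k' => row 1
Rows:
  Row 0: "jb"
  Row 1: "fpk"
  Row 2: "k"
First row length: 2

2


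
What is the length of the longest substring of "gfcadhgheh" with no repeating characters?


Input: "gfcadhgheh"
Sliding window (track last position of each char):
  Position 0 ('g'): window [0,0] length 1 -- new best
  Position 1 ('f'): window [0,1] length 2 -- new best
  Position 2 ('c'): window [0,2] length 3 -- new best
  Position 3 ('a'): window [0,3] length 4 -- new best
  Position 4 ('d'): window [0,4] length 5 -- new best
  Position 5 ('h'): window [0,5] length 6 -- new best
  Position 6 ('g'): repeat (last at 0), move window start to 1
  Position 6 ('g'): window [1,6] length 6
  Position 7 ('h'): repeat (last at 5), move window start to 6
  Position 7 ('h'): window [6,7] length 2
  Position 8 ('e'): window [6,8] length 3
  Position 9 ('h'): repeat (last at 7), move window start to 8
  Position 9 ('h'): window [8,9] length 2
Longest substring with no repeats: "gfcadh" with length 6

6


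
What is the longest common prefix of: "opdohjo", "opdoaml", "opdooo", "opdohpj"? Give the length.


Words: opdohjo, opdoaml, opdooo, opdohpj
  Position 0: all 'o' => match
  Position 1: all 'p' => match
  Position 2: all 'd' => match
  Position 3: all 'o' => match
  Position 4: ('h', 'a', 'o', 'h') => mismatch, stop
LCP = "opdo" (length 4)

4


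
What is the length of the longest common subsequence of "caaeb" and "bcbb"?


LCS of "caaeb" and "bcbb"
DP table:
           b    c    b    b
      0    0    0    0    0
  c   0    0    1    1    1
  a   0    0    1    1    1
  a   0    0    1    1    1
  e   0    0    1    1    1
  b   0    1    1    2    2
LCS length = dp[5][4] = 2

2


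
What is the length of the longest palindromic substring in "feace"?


Input: "feace"
Checking substrings for palindromes:
  No multi-char palindromic substrings found
Longest palindromic substring: "f" with length 1

1


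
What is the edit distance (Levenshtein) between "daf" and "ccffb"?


Computing edit distance: "daf" -> "ccffb"
DP table:
           c    c    f    f    b
      0    1    2    3    4    5
  d   1    1    2    3    4    5
  a   2    2    2    3    4    5
  f   3    3    3    2    3    4
Edit distance = dp[3][5] = 4

4


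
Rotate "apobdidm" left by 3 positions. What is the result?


Input: "apobdidm", rotate left by 3
First 3 characters: "apo"
Remaining characters: "bdidm"
Concatenate remaining + first: "bdidm" + "apo" = "bdidmapo"

bdidmapo


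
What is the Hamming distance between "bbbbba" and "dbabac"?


Comparing "bbbbba" and "dbabac" position by position:
  Position 0: 'b' vs 'd' => differ
  Position 1: 'b' vs 'b' => same
  Position 2: 'b' vs 'a' => differ
  Position 3: 'b' vs 'b' => same
  Position 4: 'b' vs 'a' => differ
  Position 5: 'a' vs 'c' => differ
Total differences (Hamming distance): 4

4


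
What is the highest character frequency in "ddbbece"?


Input: ddbbece
Character counts:
  'b': 2
  'c': 1
  'd': 2
  'e': 2
Maximum frequency: 2

2


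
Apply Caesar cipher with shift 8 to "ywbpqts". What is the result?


Caesar cipher: shift "ywbpqts" by 8
  'y' (pos 24) + 8 = pos 6 = 'g'
  'w' (pos 22) + 8 = pos 4 = 'e'
  'b' (pos 1) + 8 = pos 9 = 'j'
  'p' (pos 15) + 8 = pos 23 = 'x'
  'q' (pos 16) + 8 = pos 24 = 'y'
  't' (pos 19) + 8 = pos 1 = 'b'
  's' (pos 18) + 8 = pos 0 = 'a'
Result: gejxyba

gejxyba


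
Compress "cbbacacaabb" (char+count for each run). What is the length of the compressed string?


Input: cbbacacaabb
Runs:
  'c' x 1 => "c1"
  'b' x 2 => "b2"
  'a' x 1 => "a1"
  'c' x 1 => "c1"
  'a' x 1 => "a1"
  'c' x 1 => "c1"
  'a' x 2 => "a2"
  'b' x 2 => "b2"
Compressed: "c1b2a1c1a1c1a2b2"
Compressed length: 16

16


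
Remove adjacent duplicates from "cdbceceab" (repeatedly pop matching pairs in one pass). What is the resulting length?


Input: cdbceceab
Stack-based adjacent duplicate removal:
  Read 'c': push. Stack: c
  Read 'd': push. Stack: cd
  Read 'b': push. Stack: cdb
  Read 'c': push. Stack: cdbc
  Read 'e': push. Stack: cdbce
  Read 'c': push. Stack: cdbcec
  Read 'e': push. Stack: cdbcece
  Read 'a': push. Stack: cdbcecea
  Read 'b': push. Stack: cdbceceab
Final stack: "cdbceceab" (length 9)

9


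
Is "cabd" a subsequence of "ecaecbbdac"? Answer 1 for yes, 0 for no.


Check if "cabd" is a subsequence of "ecaecbbdac"
Greedy scan:
  Position 0 ('e'): no match needed
  Position 1 ('c'): matches sub[0] = 'c'
  Position 2 ('a'): matches sub[1] = 'a'
  Position 3 ('e'): no match needed
  Position 4 ('c'): no match needed
  Position 5 ('b'): matches sub[2] = 'b'
  Position 6 ('b'): no match needed
  Position 7 ('d'): matches sub[3] = 'd'
  Position 8 ('a'): no match needed
  Position 9 ('c'): no match needed
All 4 characters matched => is a subsequence

1


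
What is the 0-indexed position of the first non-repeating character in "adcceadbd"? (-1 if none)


Input: adcceadbd
Character frequencies:
  'a': 2
  'b': 1
  'c': 2
  'd': 3
  'e': 1
Scanning left to right for freq == 1:
  Position 0 ('a'): freq=2, skip
  Position 1 ('d'): freq=3, skip
  Position 2 ('c'): freq=2, skip
  Position 3 ('c'): freq=2, skip
  Position 4 ('e'): unique! => answer = 4

4


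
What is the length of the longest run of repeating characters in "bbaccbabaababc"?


Input: "bbaccbabaababc"
Scanning for longest run:
  Position 1 ('b'): continues run of 'b', length=2
  Position 2 ('a'): new char, reset run to 1
  Position 3 ('c'): new char, reset run to 1
  Position 4 ('c'): continues run of 'c', length=2
  Position 5 ('b'): new char, reset run to 1
  Position 6 ('a'): new char, reset run to 1
  Position 7 ('b'): new char, reset run to 1
  Position 8 ('a'): new char, reset run to 1
  Position 9 ('a'): continues run of 'a', length=2
  Position 10 ('b'): new char, reset run to 1
  Position 11 ('a'): new char, reset run to 1
  Position 12 ('b'): new char, reset run to 1
  Position 13 ('c'): new char, reset run to 1
Longest run: 'b' with length 2

2


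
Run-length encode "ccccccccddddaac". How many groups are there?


Input: ccccccccddddaac
Scanning for consecutive runs:
  Group 1: 'c' x 8 (positions 0-7)
  Group 2: 'd' x 4 (positions 8-11)
  Group 3: 'a' x 2 (positions 12-13)
  Group 4: 'c' x 1 (positions 14-14)
Total groups: 4

4


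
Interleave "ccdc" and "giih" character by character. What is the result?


Interleaving "ccdc" and "giih":
  Position 0: 'c' from first, 'g' from second => "cg"
  Position 1: 'c' from first, 'i' from second => "ci"
  Position 2: 'd' from first, 'i' from second => "di"
  Position 3: 'c' from first, 'h' from second => "ch"
Result: cgcidich

cgcidich


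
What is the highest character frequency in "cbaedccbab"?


Input: cbaedccbab
Character counts:
  'a': 2
  'b': 3
  'c': 3
  'd': 1
  'e': 1
Maximum frequency: 3

3


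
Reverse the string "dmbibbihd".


Input: dmbibbihd
Reading characters right to left:
  Position 8: 'd'
  Position 7: 'h'
  Position 6: 'i'
  Position 5: 'b'
  Position 4: 'b'
  Position 3: 'i'
  Position 2: 'b'
  Position 1: 'm'
  Position 0: 'd'
Reversed: dhibbibmd

dhibbibmd


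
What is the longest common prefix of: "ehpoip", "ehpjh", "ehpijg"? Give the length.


Words: ehpoip, ehpjh, ehpijg
  Position 0: all 'e' => match
  Position 1: all 'h' => match
  Position 2: all 'p' => match
  Position 3: ('o', 'j', 'i') => mismatch, stop
LCP = "ehp" (length 3)

3


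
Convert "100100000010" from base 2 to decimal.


Input: "100100000010" in base 2
Positional expansion:
  Digit '1' (value 1) x 2^11 = 2048
  Digit '0' (value 0) x 2^10 = 0
  Digit '0' (value 0) x 2^9 = 0
  Digit '1' (value 1) x 2^8 = 256
  Digit '0' (value 0) x 2^7 = 0
  Digit '0' (value 0) x 2^6 = 0
  Digit '0' (value 0) x 2^5 = 0
  Digit '0' (value 0) x 2^4 = 0
  Digit '0' (value 0) x 2^3 = 0
  Digit '0' (value 0) x 2^2 = 0
  Digit '1' (value 1) x 2^1 = 2
  Digit '0' (value 0) x 2^0 = 0
Sum = 2306

2306


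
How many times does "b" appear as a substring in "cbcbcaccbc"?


Searching for "b" in "cbcbcaccbc"
Scanning each position:
  Position 0: "c" => no
  Position 1: "b" => MATCH
  Position 2: "c" => no
  Position 3: "b" => MATCH
  Position 4: "c" => no
  Position 5: "a" => no
  Position 6: "c" => no
  Position 7: "c" => no
  Position 8: "b" => MATCH
  Position 9: "c" => no
Total occurrences: 3

3


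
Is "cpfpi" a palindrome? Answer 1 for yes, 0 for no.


Input: cpfpi
Reversed: ipfpc
  Compare pos 0 ('c') with pos 4 ('i'): MISMATCH
  Compare pos 1 ('p') with pos 3 ('p'): match
Result: not a palindrome

0


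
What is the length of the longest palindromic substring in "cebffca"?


Input: "cebffca"
Checking substrings for palindromes:
  [3:5] "ff" (len 2) => palindrome
Longest palindromic substring: "ff" with length 2

2


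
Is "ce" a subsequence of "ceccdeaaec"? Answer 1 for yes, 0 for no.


Check if "ce" is a subsequence of "ceccdeaaec"
Greedy scan:
  Position 0 ('c'): matches sub[0] = 'c'
  Position 1 ('e'): matches sub[1] = 'e'
  Position 2 ('c'): no match needed
  Position 3 ('c'): no match needed
  Position 4 ('d'): no match needed
  Position 5 ('e'): no match needed
  Position 6 ('a'): no match needed
  Position 7 ('a'): no match needed
  Position 8 ('e'): no match needed
  Position 9 ('c'): no match needed
All 2 characters matched => is a subsequence

1


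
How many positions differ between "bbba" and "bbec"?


Comparing "bbba" and "bbec" position by position:
  Position 0: 'b' vs 'b' => same
  Position 1: 'b' vs 'b' => same
  Position 2: 'b' vs 'e' => DIFFER
  Position 3: 'a' vs 'c' => DIFFER
Positions that differ: 2

2


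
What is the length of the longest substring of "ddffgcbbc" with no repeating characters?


Input: "ddffgcbbc"
Sliding window (track last position of each char):
  Position 0 ('d'): window [0,0] length 1 -- new best
  Position 1 ('d'): repeat (last at 0), move window start to 1
  Position 1 ('d'): window [1,1] length 1
  Position 2 ('f'): window [1,2] length 2 -- new best
  Position 3 ('f'): repeat (last at 2), move window start to 3
  Position 3 ('f'): window [3,3] length 1
  Position 4 ('g'): window [3,4] length 2
  Position 5 ('c'): window [3,5] length 3 -- new best
  Position 6 ('b'): window [3,6] length 4 -- new best
  Position 7 ('b'): repeat (last at 6), move window start to 7
  Position 7 ('b'): window [7,7] length 1
  Position 8 ('c'): window [7,8] length 2
Longest substring with no repeats: "fgcb" with length 4

4


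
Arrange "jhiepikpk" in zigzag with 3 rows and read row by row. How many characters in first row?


Zigzag "jhiepikpk" into 3 rows:
Placing characters:
  'j' => row 0
  'h' => row 1
  'i' => row 2
  'e' => row 1
  'p' => row 0
  'i' => row 1
  'k' => row 2
  'p' => row 1
  'k' => row 0
Rows:
  Row 0: "jpk"
  Row 1: "heip"
  Row 2: "ik"
First row length: 3

3


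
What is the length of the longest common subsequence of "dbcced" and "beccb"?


LCS of "dbcced" and "beccb"
DP table:
           b    e    c    c    b
      0    0    0    0    0    0
  d   0    0    0    0    0    0
  b   0    1    1    1    1    1
  c   0    1    1    2    2    2
  c   0    1    1    2    3    3
  e   0    1    2    2    3    3
  d   0    1    2    2    3    3
LCS length = dp[6][5] = 3

3


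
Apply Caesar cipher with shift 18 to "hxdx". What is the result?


Caesar cipher: shift "hxdx" by 18
  'h' (pos 7) + 18 = pos 25 = 'z'
  'x' (pos 23) + 18 = pos 15 = 'p'
  'd' (pos 3) + 18 = pos 21 = 'v'
  'x' (pos 23) + 18 = pos 15 = 'p'
Result: zpvp

zpvp


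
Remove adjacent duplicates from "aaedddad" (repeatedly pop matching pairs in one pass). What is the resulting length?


Input: aaedddad
Stack-based adjacent duplicate removal:
  Read 'a': push. Stack: a
  Read 'a': matches stack top 'a' => pop. Stack: (empty)
  Read 'e': push. Stack: e
  Read 'd': push. Stack: ed
  Read 'd': matches stack top 'd' => pop. Stack: e
  Read 'd': push. Stack: ed
  Read 'a': push. Stack: eda
  Read 'd': push. Stack: edad
Final stack: "edad" (length 4)

4
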